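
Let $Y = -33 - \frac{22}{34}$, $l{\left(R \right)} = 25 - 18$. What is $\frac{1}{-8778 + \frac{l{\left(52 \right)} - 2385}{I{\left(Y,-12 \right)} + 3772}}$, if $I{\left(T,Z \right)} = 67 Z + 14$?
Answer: $- \frac{1491}{13089187} \approx -0.00011391$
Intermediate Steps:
$l{\left(R \right)} = 7$ ($l{\left(R \right)} = 25 - 18 = 7$)
$Y = - \frac{572}{17}$ ($Y = -33 - 22 \cdot \frac{1}{34} = -33 - \frac{11}{17} = - \frac{572}{17} \approx -33.647$)
$I{\left(T,Z \right)} = 14 + 67 Z$
$\frac{1}{-8778 + \frac{l{\left(52 \right)} - 2385}{I{\left(Y,-12 \right)} + 3772}} = \frac{1}{-8778 + \frac{7 - 2385}{\left(14 + 67 \left(-12\right)\right) + 3772}} = \frac{1}{-8778 - \frac{2378}{\left(14 - 804\right) + 3772}} = \frac{1}{-8778 - \frac{2378}{-790 + 3772}} = \frac{1}{-8778 - \frac{2378}{2982}} = \frac{1}{-8778 - \frac{1189}{1491}} = \frac{1}{- \frac{13089187}{1491}} = - \frac{1491}{13089187}$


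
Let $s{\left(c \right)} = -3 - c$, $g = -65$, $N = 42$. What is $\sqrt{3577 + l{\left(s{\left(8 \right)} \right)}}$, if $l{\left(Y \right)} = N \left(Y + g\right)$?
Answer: $\sqrt{385} \approx 19.621$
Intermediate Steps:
$l{\left(Y \right)} = -2730 + 42 Y$ ($l{\left(Y \right)} = 42 \left(Y - 65\right) = 42 \left(-65 + Y\right) = -2730 + 42 Y$)
$\sqrt{3577 + l{\left(s{\left(8 \right)} \right)}} = \sqrt{3577 - \left(2730 - 42 \left(-3 - 8\right)\right)} = \sqrt{3577 + \left(-2730 + 42 \left(-11\right)\right)} = \sqrt{3577 - 3192} = \sqrt{385}$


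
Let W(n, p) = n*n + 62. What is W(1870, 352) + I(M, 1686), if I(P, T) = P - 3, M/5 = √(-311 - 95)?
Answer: 3496959 + 5*I*√406 ≈ 3.497e+6 + 100.75*I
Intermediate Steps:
W(n, p) = 62 + n² (W(n, p) = n² + 62 = 62 + n²)
M = 5*I*√406 (M = 5*√(-311 - 95) = 5*√(-406) = 5*(I*√406) = 5*I*√406 ≈ 100.75*I)
I(P, T) = -3 + P
W(1870, 352) + I(M, 1686) = (62 + 1870²) + (-3 + 5*I*√406) = (62 + 3496900) + (-3 + 5*I*√406) = 3496962 + (-3 + 5*I*√406) = 3496959 + 5*I*√406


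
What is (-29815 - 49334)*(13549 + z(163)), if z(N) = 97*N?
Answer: -2323814640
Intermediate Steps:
(-29815 - 49334)*(13549 + z(163)) = (-29815 - 49334)*(13549 + 97*163) = -79149*(13549 + 15811) = -79149*29360 = -2323814640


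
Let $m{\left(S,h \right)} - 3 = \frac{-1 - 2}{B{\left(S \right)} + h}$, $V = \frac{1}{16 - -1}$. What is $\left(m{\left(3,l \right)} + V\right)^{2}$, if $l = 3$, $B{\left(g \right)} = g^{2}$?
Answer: $\frac{36481}{4624} \approx 7.8895$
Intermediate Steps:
$V = \frac{1}{17}$ ($V = \frac{1}{16 + \left(-2 + 3\right)} = \frac{1}{16 + 1} = \frac{1}{17} \approx 0.058824$)
$m{\left(S,h \right)} = 3 - \frac{3}{h + S^{2}}$ ($m{\left(S,h \right)} = 3 + \frac{-1 - 2}{S^{2} + h} = 3 - \frac{3}{h + S^{2}}$)
$\left(m{\left(3,l \right)} + V\right)^{2} = \left(\frac{3 \left(-1 + 3 + 3^{2}\right)}{3 + 3^{2}} + \frac{1}{17}\right)^{2} = \left(\frac{3 \left(-1 + 3 + 9\right)}{3 + 9} + \frac{1}{17}\right)^{2} = \left(3 \cdot \frac{1}{12} \cdot 11 + \frac{1}{17}\right)^{2} = \left(\frac{11}{4} + \frac{1}{17}\right)^{2} = \left(\frac{191}{68}\right)^{2} = \frac{36481}{4624}$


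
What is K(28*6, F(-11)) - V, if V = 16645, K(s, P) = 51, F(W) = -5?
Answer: -16594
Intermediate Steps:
K(28*6, F(-11)) - V = 51 - 1*16645 = 51 - 16645 = -16594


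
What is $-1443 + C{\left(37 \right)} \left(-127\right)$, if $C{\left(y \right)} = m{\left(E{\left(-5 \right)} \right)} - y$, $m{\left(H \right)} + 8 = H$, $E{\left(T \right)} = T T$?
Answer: $1097$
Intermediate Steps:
$E{\left(T \right)} = T^{2}$
$m{\left(H \right)} = -8 + H$
$C{\left(y \right)} = 17 - y$ ($C{\left(y \right)} = \left(-8 + \left(-5\right)^{2}\right) - y = \left(-8 + 25\right) - y = 17 - y$)
$-1443 + C{\left(37 \right)} \left(-127\right) = -1443 + \left(17 - 37\right) \left(-127\right) = -1443 - -2540 = -1443 + 2540 = 1097$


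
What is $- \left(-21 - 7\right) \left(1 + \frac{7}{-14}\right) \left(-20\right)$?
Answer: $-280$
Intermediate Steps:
$- \left(-21 - 7\right) \left(1 + \frac{7}{-14}\right) \left(-20\right) = - \left(-28\right) \left(1 + 7 \left(- \frac{1}{14}\right)\right) \left(-20\right) = - \left(-28\right) \left(1 - \frac{1}{2}\right) \left(-20\right) = - \frac{-28}{2} \left(-20\right) = \left(-1\right) \left(-14\right) \left(-20\right) = 14 \left(-20\right) = -280$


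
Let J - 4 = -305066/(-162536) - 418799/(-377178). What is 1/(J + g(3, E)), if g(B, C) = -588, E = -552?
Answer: -15326250852/8904746973065 ≈ -0.0017211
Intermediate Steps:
J = 107088527911/15326250852 (J = 4 + (-305066/(-162536) - 418799/(-377178)) = 4 + (-305066*(-1/162536) - 418799*(-1/377178)) = 4 + (152533/81268 + 418799/377178) = 4 + 45783524503/15326250852 = 107088527911/15326250852 ≈ 6.9873)
1/(J + g(3, E)) = 1/(107088527911/15326250852 - 588) = 1/(-8904746973065/15326250852) = -15326250852/8904746973065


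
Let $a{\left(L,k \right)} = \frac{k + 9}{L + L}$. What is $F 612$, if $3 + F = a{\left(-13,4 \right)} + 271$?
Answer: $163710$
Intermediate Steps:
$a{\left(L,k \right)} = \frac{9 + k}{2 L}$
$F = \frac{535}{2}$ ($F = -3 + \left(\frac{9 + 4}{2 \left(-13\right)} + 271\right) = -3 + \left(\frac{1}{2} \left(- \frac{1}{13}\right) 13 + 271\right) = -3 + \left(- \frac{1}{2} + 271\right) = -3 + \frac{541}{2} = \frac{535}{2} \approx 267.5$)
$F 612 = \frac{535}{2} \cdot 612 = 163710$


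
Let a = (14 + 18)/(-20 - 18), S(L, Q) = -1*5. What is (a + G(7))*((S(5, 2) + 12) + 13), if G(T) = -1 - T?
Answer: -3360/19 ≈ -176.84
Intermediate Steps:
S(L, Q) = -5
a = -16/19 (a = 32/(-38) = 32*(-1/38) = -16/19 ≈ -0.84210)
(a + G(7))*((S(5, 2) + 12) + 13) = (-16/19 + (-1 - 1*7))*((-5 + 12) + 13) = (-16/19 + (-1 - 7))*(7 + 13) = (-16/19 - 8)*20 = -168/19*20 = -3360/19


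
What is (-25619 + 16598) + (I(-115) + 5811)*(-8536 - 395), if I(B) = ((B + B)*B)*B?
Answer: 27113962188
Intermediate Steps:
I(B) = 2*B³ (I(B) = ((2*B)*B)*B = (2*B²)*B = 2*B³)
(-25619 + 16598) + (I(-115) + 5811)*(-8536 - 395) = (-25619 + 16598) + (2*(-115)³ + 5811)*(-8536 - 395) = -9021 + (2*(-1520875) + 5811)*(-8931) = -9021 + (-3041750 + 5811)*(-8931) = -9021 - 3035939*(-8931) = -9021 + 27113971209 = 27113962188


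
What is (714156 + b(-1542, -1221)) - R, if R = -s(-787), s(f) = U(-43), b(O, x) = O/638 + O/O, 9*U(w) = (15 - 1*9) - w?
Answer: 2050353439/2871 ≈ 7.1416e+5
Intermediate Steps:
U(w) = ⅔ - w/9 (U(w) = ((15 - 1*9) - w)/9 = ((15 - 9) - w)/9 = (6 - w)/9 = ⅔ - w/9)
b(O, x) = 1 + O/638 (b(O, x) = O*(1/638) + 1 = O/638 + 1 = 1 + O/638)
s(f) = 49/9 (s(f) = ⅔ - ⅑*(-43) = ⅔ + 43/9 = 49/9)
R = -49/9 (R = -1*49/9 = -49/9 ≈ -5.4444)
(714156 + b(-1542, -1221)) - R = (714156 + (1 + (1/638)*(-1542))) - 1*(-49/9) = (714156 + (1 - 771/319)) + 49/9 = (714156 - 452/319) + 49/9 = 227815312/319 + 49/9 = 2050353439/2871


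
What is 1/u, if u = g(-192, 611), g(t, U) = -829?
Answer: -1/829 ≈ -0.0012063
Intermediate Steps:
u = -829
1/u = 1/(-829) = -1/829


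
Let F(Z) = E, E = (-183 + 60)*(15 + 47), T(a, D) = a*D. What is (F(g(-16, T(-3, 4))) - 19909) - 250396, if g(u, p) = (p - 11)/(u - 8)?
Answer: -277931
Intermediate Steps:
T(a, D) = D*a
g(u, p) = (-11 + p)/(-8 + u)
E = -7626 (E = -123*62 = -7626)
F(Z) = -7626
(F(g(-16, T(-3, 4))) - 19909) - 250396 = (-7626 - 19909) - 250396 = -27535 - 250396 = -277931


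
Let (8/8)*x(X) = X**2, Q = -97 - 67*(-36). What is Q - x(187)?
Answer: -32654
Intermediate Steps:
Q = 2315 (Q = -97 + 2412 = 2315)
x(X) = X**2
Q - x(187) = 2315 - 1*187**2 = 2315 - 1*34969 = 2315 - 34969 = -32654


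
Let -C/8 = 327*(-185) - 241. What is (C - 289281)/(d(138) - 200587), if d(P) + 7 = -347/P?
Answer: -27131766/27682319 ≈ -0.98011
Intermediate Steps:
C = 485888 (C = -8*(327*(-185) - 241) = -8*(-60495 - 241) = -8*(-60736) = 485888)
d(P) = -7 - 347/P
(C - 289281)/(d(138) - 200587) = (485888 - 289281)/((-7 - 347/138) - 200587) = 196607/((-7 - 347*1/138) - 200587) = 196607/((-7 - 347/138) - 200587) = 196607/(-1313/138 - 200587) = 196607/(-27682319/138) = 196607*(-138/27682319) = -27131766/27682319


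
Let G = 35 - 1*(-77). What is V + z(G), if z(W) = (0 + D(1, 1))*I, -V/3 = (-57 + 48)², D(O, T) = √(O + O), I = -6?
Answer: -243 - 6*√2 ≈ -251.49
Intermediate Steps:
G = 112 (G = 35 + 77 = 112)
D(O, T) = √2*√O (D(O, T) = √(2*O) = √2*√O)
V = -243 (V = -3*(-57 + 48)² = -3*(-9)² = -3*81 = -243)
z(W) = -6*√2 (z(W) = (0 + √2*√1)*(-6) = (0 + √2*1)*(-6) = (0 + √2)*(-6) = √2*(-6) = -6*√2)
V + z(G) = -243 - 6*√2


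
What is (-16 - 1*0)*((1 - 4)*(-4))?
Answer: -192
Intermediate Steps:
(-16 - 1*0)*((1 - 4)*(-4)) = (-16 + 0)*(-3*(-4)) = -16*12 = -192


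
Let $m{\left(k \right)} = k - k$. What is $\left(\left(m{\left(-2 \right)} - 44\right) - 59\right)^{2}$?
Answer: $10609$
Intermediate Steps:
$m{\left(k \right)} = 0$
$\left(\left(m{\left(-2 \right)} - 44\right) - 59\right)^{2} = \left(\left(0 - 44\right) - 59\right)^{2} = \left(-44 - 59\right)^{2} = \left(-103\right)^{2} = 10609$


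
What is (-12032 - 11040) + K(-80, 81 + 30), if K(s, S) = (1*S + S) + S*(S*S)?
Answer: 1344781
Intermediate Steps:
K(s, S) = S³ + 2*S (K(s, S) = (S + S) + S*S² = 2*S + S³ = S³ + 2*S)
(-12032 - 11040) + K(-80, 81 + 30) = (-12032 - 11040) + (81 + 30)*(2 + (81 + 30)²) = -23072 + 111*(2 + 111²) = -23072 + 111*(2 + 12321) = -23072 + 111*12323 = -23072 + 1367853 = 1344781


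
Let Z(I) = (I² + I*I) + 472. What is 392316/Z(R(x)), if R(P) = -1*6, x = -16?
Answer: 98079/136 ≈ 721.17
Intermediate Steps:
R(P) = -6
Z(I) = 472 + 2*I² (Z(I) = (I² + I²) + 472 = 2*I² + 472 = 472 + 2*I²)
392316/Z(R(x)) = 392316/(472 + 2*(-6)²) = 392316/(472 + 2*36) = 392316/(472 + 72) = 392316/544 = 392316*(1/544) = 98079/136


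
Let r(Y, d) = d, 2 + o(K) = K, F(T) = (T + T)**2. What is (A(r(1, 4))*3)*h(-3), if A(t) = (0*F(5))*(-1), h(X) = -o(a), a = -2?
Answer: 0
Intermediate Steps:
F(T) = 4*T**2 (F(T) = (2*T)**2 = 4*T**2)
o(K) = -2 + K
h(X) = 4 (h(X) = -(-2 - 2) = -1*(-4) = 4)
A(t) = 0 (A(t) = (0*(4*5**2))*(-1) = (0*(4*25))*(-1) = (0*100)*(-1) = 0*(-1) = 0)
(A(r(1, 4))*3)*h(-3) = (0*3)*4 = 0*4 = 0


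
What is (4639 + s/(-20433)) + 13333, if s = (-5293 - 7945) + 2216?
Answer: 122410966/6811 ≈ 17973.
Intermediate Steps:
s = -11022 (s = -13238 + 2216 = -11022)
(4639 + s/(-20433)) + 13333 = (4639 - 11022/(-20433)) + 13333 = (4639 - 11022*(-1/20433)) + 13333 = (4639 + 3674/6811) + 13333 = 31599903/6811 + 13333 = 122410966/6811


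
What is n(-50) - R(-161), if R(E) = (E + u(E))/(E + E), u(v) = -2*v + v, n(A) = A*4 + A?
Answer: -250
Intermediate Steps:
n(A) = 5*A (n(A) = 4*A + A = 5*A)
u(v) = -v
R(E) = 0 (R(E) = (E - E)/(E + E) = 0/((2*E)) = 0*(1/(2*E)) = 0)
n(-50) - R(-161) = 5*(-50) - 1*0 = -250 + 0 = -250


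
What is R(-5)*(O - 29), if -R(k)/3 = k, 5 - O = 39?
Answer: -945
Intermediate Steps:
O = -34 (O = 5 - 1*39 = 5 - 39 = -34)
R(k) = -3*k
R(-5)*(O - 29) = (-3*(-5))*(-34 - 29) = 15*(-63) = -945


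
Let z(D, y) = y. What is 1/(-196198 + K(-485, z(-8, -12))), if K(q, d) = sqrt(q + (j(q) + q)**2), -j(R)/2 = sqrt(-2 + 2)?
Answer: -98099/19246710232 - 11*sqrt(485)/19246710232 ≈ -5.1095e-6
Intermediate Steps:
j(R) = 0 (j(R) = -2*sqrt(-2 + 2) = -2*sqrt(0) = -2*0 = 0)
K(q, d) = sqrt(q + q**2) (K(q, d) = sqrt(q + (0 + q)**2) = sqrt(q + q**2))
1/(-196198 + K(-485, z(-8, -12))) = 1/(-196198 + sqrt(-485*(1 - 485))) = 1/(-196198 + sqrt(-485*(-484))) = 1/(-196198 + sqrt(234740)) = 1/(-196198 + 22*sqrt(485))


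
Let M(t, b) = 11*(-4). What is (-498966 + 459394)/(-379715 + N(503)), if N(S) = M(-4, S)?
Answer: 39572/379759 ≈ 0.10420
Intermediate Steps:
M(t, b) = -44
N(S) = -44
(-498966 + 459394)/(-379715 + N(503)) = (-498966 + 459394)/(-379715 - 44) = -39572/(-379759) = -39572*(-1/379759) = 39572/379759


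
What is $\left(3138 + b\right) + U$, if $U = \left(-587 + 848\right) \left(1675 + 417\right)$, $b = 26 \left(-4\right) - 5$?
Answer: $549041$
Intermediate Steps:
$b = -109$ ($b = -104 - 5 = -109$)
$U = 546012$ ($U = 261 \cdot 2092 = 546012$)
$\left(3138 + b\right) + U = \left(3138 - 109\right) + 546012 = 3029 + 546012 = 549041$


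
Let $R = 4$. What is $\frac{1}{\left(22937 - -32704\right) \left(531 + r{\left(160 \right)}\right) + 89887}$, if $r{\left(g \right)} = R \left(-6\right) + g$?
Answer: $\frac{1}{37202434} \approx 2.688 \cdot 10^{-8}$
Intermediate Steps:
$r{\left(g \right)} = -24 + g$ ($r{\left(g \right)} = 4 \left(-6\right) + g = -24 + g$)
$\frac{1}{\left(22937 - -32704\right) \left(531 + r{\left(160 \right)}\right) + 89887} = \frac{1}{\left(22937 - -32704\right) \left(531 + \left(-24 + 160\right)\right) + 89887} = \frac{1}{\left(22937 + 32704\right) \left(531 + 136\right) + 89887} = \frac{1}{55641 \cdot 667 + 89887} = \frac{1}{37112547 + 89887} = \frac{1}{37202434}$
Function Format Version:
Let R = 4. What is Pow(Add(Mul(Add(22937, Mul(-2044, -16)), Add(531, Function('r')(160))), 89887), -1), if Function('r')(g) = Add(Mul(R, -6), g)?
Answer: Rational(1, 37202434) ≈ 2.6880e-8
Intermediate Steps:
Function('r')(g) = Add(-24, g) (Function('r')(g) = Add(Mul(4, -6), g) = Add(-24, g))
Pow(Add(Mul(Add(22937, Mul(-2044, -16)), Add(531, Function('r')(160))), 89887), -1) = Pow(Add(Mul(Add(22937, Mul(-2044, -16)), Add(531, Add(-24, 160))), 89887), -1) = Pow(Add(Mul(Add(22937, 32704), Add(531, 136)), 89887), -1) = Pow(Add(Mul(55641, 667), 89887), -1) = Pow(Add(37112547, 89887), -1) = Pow(37202434, -1) = Rational(1, 37202434)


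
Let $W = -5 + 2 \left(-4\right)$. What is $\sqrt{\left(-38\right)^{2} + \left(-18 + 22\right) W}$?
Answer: $4 \sqrt{87} \approx 37.31$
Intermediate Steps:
$W = -13$ ($W = -5 - 8 = -13$)
$\sqrt{\left(-38\right)^{2} + \left(-18 + 22\right) W} = \sqrt{\left(-38\right)^{2} + \left(-18 + 22\right) \left(-13\right)} = \sqrt{1444 + 4 \left(-13\right)} = \sqrt{1444 - 52} = \sqrt{1392} = 4 \sqrt{87}$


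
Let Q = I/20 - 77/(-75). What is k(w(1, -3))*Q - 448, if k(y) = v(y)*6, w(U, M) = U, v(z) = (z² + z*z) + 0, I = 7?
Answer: -10787/25 ≈ -431.48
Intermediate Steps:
v(z) = 2*z² (v(z) = (z² + z²) + 0 = 2*z² + 0 = 2*z²)
k(y) = 12*y² (k(y) = (2*y²)*6 = 12*y²)
Q = 413/300 (Q = 7/20 - 77/(-75) = 7*(1/20) - 77*(-1/75) = 7/20 + 77/75 = 413/300 ≈ 1.3767)
k(w(1, -3))*Q - 448 = (12*1²)*(413/300) - 448 = (12*1)*(413/300) - 448 = 12*(413/300) - 448 = 413/25 - 448 = -10787/25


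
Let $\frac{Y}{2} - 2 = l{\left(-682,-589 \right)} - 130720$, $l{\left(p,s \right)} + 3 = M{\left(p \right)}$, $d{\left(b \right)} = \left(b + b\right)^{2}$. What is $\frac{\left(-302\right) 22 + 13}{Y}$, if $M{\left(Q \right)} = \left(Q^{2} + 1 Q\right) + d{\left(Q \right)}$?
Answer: $- \frac{6631}{4388434} \approx -0.001511$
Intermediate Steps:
$d{\left(b \right)} = 4 b^{2}$ ($d{\left(b \right)} = \left(2 b\right)^{2} = 4 b^{2}$)
$M{\left(Q \right)} = Q + 5 Q^{2}$ ($M{\left(Q \right)} = \left(Q^{2} + 1 Q\right) + 4 Q^{2} = \left(Q^{2} + Q\right) + 4 Q^{2} = \left(Q + Q^{2}\right) + 4 Q^{2} = Q + 5 Q^{2}$)
$l{\left(p,s \right)} = -3 + p \left(1 + 5 p\right)$
$Y = 4388434$ ($Y = 4 + 2 \left(\left(-3 - 682 + 5 \left(-682\right)^{2}\right) - 130720\right) = 4 + 2 \left(\left(-3 - 682 + 5 \cdot 465124\right) - 130720\right) = 4 + 2 \left(\left(-3 - 682 + 2325620\right) - 130720\right) = 4 + 2 \left(2324935 - 130720\right) = 4 + 2 \cdot 2194215 = 4 + 4388430 = 4388434$)
$\frac{\left(-302\right) 22 + 13}{Y} = \frac{\left(-302\right) 22 + 13}{4388434} = \left(-6644 + 13\right) \frac{1}{4388434} = \left(-6631\right) \frac{1}{4388434} = - \frac{6631}{4388434}$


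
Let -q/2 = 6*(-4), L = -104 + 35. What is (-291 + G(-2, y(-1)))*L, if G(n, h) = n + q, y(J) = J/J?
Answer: 16905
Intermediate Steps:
y(J) = 1
L = -69
q = 48 (q = -12*(-4) = -2*(-24) = 48)
G(n, h) = 48 + n (G(n, h) = n + 48 = 48 + n)
(-291 + G(-2, y(-1)))*L = (-291 + (48 - 2))*(-69) = (-291 + 46)*(-69) = -245*(-69) = 16905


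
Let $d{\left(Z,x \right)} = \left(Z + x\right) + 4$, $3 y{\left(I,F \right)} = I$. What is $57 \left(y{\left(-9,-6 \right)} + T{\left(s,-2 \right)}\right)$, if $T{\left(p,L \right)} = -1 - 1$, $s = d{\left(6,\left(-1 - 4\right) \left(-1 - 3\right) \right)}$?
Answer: $-285$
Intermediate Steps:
$y{\left(I,F \right)} = \frac{I}{3}$
$d{\left(Z,x \right)} = 4 + Z + x$
$s = 30$ ($s = 4 + 6 + \left(-1 - 4\right) \left(-1 - 3\right) = 4 + 6 - -20 = 4 + 6 + 20 = 30$)
$T{\left(p,L \right)} = -2$
$57 \left(y{\left(-9,-6 \right)} + T{\left(s,-2 \right)}\right) = 57 \left(\frac{1}{3} \left(-9\right) - 2\right) = 57 \left(-3 - 2\right) = 57 \left(-5\right) = -285$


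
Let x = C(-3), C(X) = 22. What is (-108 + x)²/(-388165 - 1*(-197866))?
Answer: -7396/190299 ≈ -0.038865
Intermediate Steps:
x = 22
(-108 + x)²/(-388165 - 1*(-197866)) = (-108 + 22)²/(-388165 - 1*(-197866)) = (-86)²/(-388165 + 197866) = 7396/(-190299) = 7396*(-1/190299) = -7396/190299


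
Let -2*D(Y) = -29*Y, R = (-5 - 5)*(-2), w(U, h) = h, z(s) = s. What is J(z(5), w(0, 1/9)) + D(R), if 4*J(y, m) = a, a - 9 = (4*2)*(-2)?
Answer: 1153/4 ≈ 288.25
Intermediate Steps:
a = -7 (a = 9 + (4*2)*(-2) = 9 + 8*(-2) = 9 - 16 = -7)
J(y, m) = -7/4 (J(y, m) = (¼)*(-7) = -7/4)
R = 20 (R = -10*(-2) = 20)
D(Y) = 29*Y/2 (D(Y) = -(-29)*Y/2 = 29*Y/2)
J(z(5), w(0, 1/9)) + D(R) = -7/4 + (29/2)*20 = -7/4 + 290 = 1153/4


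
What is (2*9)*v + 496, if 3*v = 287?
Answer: 2218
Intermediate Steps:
v = 287/3 (v = (⅓)*287 = 287/3 ≈ 95.667)
(2*9)*v + 496 = (2*9)*(287/3) + 496 = 18*(287/3) + 496 = 1722 + 496 = 2218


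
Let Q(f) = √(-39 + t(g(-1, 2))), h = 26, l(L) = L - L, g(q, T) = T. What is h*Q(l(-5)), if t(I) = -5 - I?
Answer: 26*I*√46 ≈ 176.34*I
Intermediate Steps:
l(L) = 0
Q(f) = I*√46 (Q(f) = √(-39 + (-5 - 1*2)) = √(-39 + (-5 - 2)) = √(-39 - 7) = √(-46) = I*√46)
h*Q(l(-5)) = 26*(I*√46) = 26*I*√46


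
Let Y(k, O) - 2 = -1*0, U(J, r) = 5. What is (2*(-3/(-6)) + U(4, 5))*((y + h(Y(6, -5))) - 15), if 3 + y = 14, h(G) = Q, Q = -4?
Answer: -48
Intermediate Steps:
Y(k, O) = 2 (Y(k, O) = 2 - 1*0 = 2 + 0 = 2)
h(G) = -4
y = 11 (y = -3 + 14 = 11)
(2*(-3/(-6)) + U(4, 5))*((y + h(Y(6, -5))) - 15) = (2*(-3/(-6)) + 5)*((11 - 4) - 15) = (2*(-3*(-⅙)) + 5)*(7 - 15) = (2*(½) + 5)*(-8) = (1 + 5)*(-8) = 6*(-8) = -48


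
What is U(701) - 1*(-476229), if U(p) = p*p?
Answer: 967630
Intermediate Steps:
U(p) = p²
U(701) - 1*(-476229) = 701² - 1*(-476229) = 491401 + 476229 = 967630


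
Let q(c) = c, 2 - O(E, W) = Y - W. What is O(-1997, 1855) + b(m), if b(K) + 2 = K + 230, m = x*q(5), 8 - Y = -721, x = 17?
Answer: 1441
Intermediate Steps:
Y = 729 (Y = 8 - 1*(-721) = 8 + 721 = 729)
O(E, W) = -727 + W (O(E, W) = 2 - (729 - W) = 2 + (-729 + W) = -727 + W)
m = 85 (m = 17*5 = 85)
b(K) = 228 + K (b(K) = -2 + (K + 230) = -2 + (230 + K) = 228 + K)
O(-1997, 1855) + b(m) = (-727 + 1855) + (228 + 85) = 1128 + 313 = 1441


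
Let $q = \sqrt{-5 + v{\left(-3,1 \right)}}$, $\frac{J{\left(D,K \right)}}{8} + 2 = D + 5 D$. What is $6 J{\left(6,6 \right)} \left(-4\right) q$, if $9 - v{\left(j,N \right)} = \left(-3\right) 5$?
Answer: $- 6528 \sqrt{19} \approx -28455.0$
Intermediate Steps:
$v{\left(j,N \right)} = 24$ ($v{\left(j,N \right)} = 9 - \left(-3\right) 5 = 9 - -15 = 9 + 15 = 24$)
$J{\left(D,K \right)} = -16 + 48 D$ ($J{\left(D,K \right)} = -16 + 8 \left(D + 5 D\right) = -16 + 8 \cdot 6 D = -16 + 48 D$)
$q = \sqrt{19}$ ($q = \sqrt{-5 + 24} = \sqrt{19} \approx 4.3589$)
$6 J{\left(6,6 \right)} \left(-4\right) q = 6 \left(-16 + 48 \cdot 6\right) \left(-4\right) \sqrt{19} = 6 \left(-16 + 288\right) \left(-4\right) \sqrt{19} = 6 \cdot 272 \left(-4\right) \sqrt{19} = 1632 \left(-4\right) \sqrt{19} = - 6528 \sqrt{19}$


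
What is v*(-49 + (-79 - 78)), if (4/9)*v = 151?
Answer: -139977/2 ≈ -69989.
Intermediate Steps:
v = 1359/4 (v = (9/4)*151 = 1359/4 ≈ 339.75)
v*(-49 + (-79 - 78)) = 1359*(-49 + (-79 - 78))/4 = 1359*(-49 - 157)/4 = (1359/4)*(-206) = -139977/2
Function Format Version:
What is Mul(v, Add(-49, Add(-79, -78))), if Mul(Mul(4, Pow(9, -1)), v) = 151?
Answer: Rational(-139977, 2) ≈ -69989.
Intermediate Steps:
v = Rational(1359, 4) (v = Mul(Rational(9, 4), 151) = Rational(1359, 4) ≈ 339.75)
Mul(v, Add(-49, Add(-79, -78))) = Mul(Rational(1359, 4), Add(-49, Add(-79, -78))) = Mul(Rational(1359, 4), Add(-49, -157)) = Mul(Rational(1359, 4), -206) = Rational(-139977, 2)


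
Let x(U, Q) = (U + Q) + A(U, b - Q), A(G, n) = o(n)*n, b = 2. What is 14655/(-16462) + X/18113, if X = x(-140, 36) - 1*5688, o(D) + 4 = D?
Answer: -339525015/298176206 ≈ -1.1387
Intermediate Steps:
o(D) = -4 + D
A(G, n) = n*(-4 + n) (A(G, n) = (-4 + n)*n = n*(-4 + n))
x(U, Q) = Q + U + (-2 - Q)*(2 - Q) (x(U, Q) = (U + Q) + (2 - Q)*(-4 + (2 - Q)) = (Q + U) + (2 - Q)*(-2 - Q) = (Q + U) + (-2 - Q)*(2 - Q) = Q + U + (-2 - Q)*(2 - Q))
X = -4500 (X = (-4 + 36 - 140 + 36²) - 1*5688 = (-4 + 36 - 140 + 1296) - 5688 = 1188 - 5688 = -4500)
14655/(-16462) + X/18113 = 14655/(-16462) - 4500/18113 = 14655*(-1/16462) - 4500*1/18113 = -14655/16462 - 4500/18113 = -339525015/298176206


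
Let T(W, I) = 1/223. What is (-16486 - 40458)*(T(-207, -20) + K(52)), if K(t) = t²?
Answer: -34336833392/223 ≈ -1.5398e+8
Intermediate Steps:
T(W, I) = 1/223
(-16486 - 40458)*(T(-207, -20) + K(52)) = (-16486 - 40458)*(1/223 + 52²) = -56944*(1/223 + 2704) = -56944*602993/223 = -34336833392/223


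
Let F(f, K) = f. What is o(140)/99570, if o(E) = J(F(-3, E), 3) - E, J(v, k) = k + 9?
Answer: -64/49785 ≈ -0.0012855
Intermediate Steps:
J(v, k) = 9 + k
o(E) = 12 - E (o(E) = (9 + 3) - E = 12 - E)
o(140)/99570 = (12 - 1*140)/99570 = (12 - 140)*(1/99570) = -128*1/99570 = -64/49785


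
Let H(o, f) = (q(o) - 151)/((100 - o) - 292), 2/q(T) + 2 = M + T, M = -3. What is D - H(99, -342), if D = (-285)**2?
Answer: 1110907229/13677 ≈ 81225.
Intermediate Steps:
D = 81225
q(T) = 2/(-5 + T) (q(T) = 2/(-2 + (-3 + T)) = 2/(-5 + T))
H(o, f) = (-151 + 2/(-5 + o))/(-192 - o) (H(o, f) = (2/(-5 + o) - 151)/((100 - o) - 292) = (-151 + 2/(-5 + o))/(-192 - o))
D - H(99, -342) = 81225 - (-757 + 151*99)/((-5 + 99)*(192 + 99)) = 81225 - (-757 + 14949)/(94*291) = 81225 - 14192/(94*291) = 81225 - 1*7096/13677 = 81225 - 7096/13677 = 1110907229/13677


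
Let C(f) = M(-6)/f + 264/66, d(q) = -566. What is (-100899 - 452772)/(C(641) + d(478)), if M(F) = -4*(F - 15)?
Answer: 354903111/360158 ≈ 985.41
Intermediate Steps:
M(F) = 60 - 4*F (M(F) = -4*(-15 + F) = 60 - 4*F)
C(f) = 4 + 84/f (C(f) = (60 - 4*(-6))/f + 264/66 = (60 + 24)/f + 264*(1/66) = 84/f + 4 = 4 + 84/f)
(-100899 - 452772)/(C(641) + d(478)) = (-100899 - 452772)/((4 + 84/641) - 566) = -553671/((4 + 84*(1/641)) - 566) = -553671/((4 + 84/641) - 566) = -553671/(2648/641 - 566) = -553671/(-360158/641) = -553671*(-641/360158) = 354903111/360158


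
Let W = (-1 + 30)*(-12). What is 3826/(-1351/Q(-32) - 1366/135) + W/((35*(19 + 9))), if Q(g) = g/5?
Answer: 3973903869/212712185 ≈ 18.682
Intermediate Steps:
Q(g) = g/5 (Q(g) = g*(⅕) = g/5)
W = -348 (W = 29*(-12) = -348)
3826/(-1351/Q(-32) - 1366/135) + W/((35*(19 + 9))) = 3826/(-1351/((⅕)*(-32)) - 1366/135) - 348*1/(35*(19 + 9)) = 3826/(-1351/(-32/5) - 1366*1/135) - 348/(35*28) = 3826/(-1351*(-5/32) - 1366/135) - 348/980 = 3826/(6755/32 - 1366/135) - 348*1/980 = 3826/(868213/4320) - 87/245 = 3826*(4320/868213) - 87/245 = 16528320/868213 - 87/245 = 3973903869/212712185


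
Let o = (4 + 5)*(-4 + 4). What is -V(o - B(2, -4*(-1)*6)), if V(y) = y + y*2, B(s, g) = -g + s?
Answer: -66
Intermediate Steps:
o = 0 (o = 9*0 = 0)
B(s, g) = s - g
V(y) = 3*y (V(y) = y + 2*y = 3*y)
-V(o - B(2, -4*(-1)*6)) = -3*(0 - (2 - (-4*(-1))*6)) = -3*(0 - (2 - 4*6)) = -3*(0 - (2 - 1*24)) = -3*(0 - (2 - 24)) = -3*(0 - 1*(-22)) = -3*(0 + 22) = -3*22 = -1*66 = -66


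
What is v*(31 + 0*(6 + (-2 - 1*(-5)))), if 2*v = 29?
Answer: 899/2 ≈ 449.50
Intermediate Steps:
v = 29/2 (v = (½)*29 = 29/2 ≈ 14.500)
v*(31 + 0*(6 + (-2 - 1*(-5)))) = 29*(31 + 0*(6 + (-2 - 1*(-5))))/2 = 29*(31 + 0*(6 + (-2 + 5)))/2 = 29*(31 + 0*(6 + 3))/2 = 29*(31 + 0*9)/2 = 29*(31 + 0)/2 = (29/2)*31 = 899/2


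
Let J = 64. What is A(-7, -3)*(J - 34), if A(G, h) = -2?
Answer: -60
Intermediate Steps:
A(-7, -3)*(J - 34) = -2*(64 - 34) = -2*30 = -60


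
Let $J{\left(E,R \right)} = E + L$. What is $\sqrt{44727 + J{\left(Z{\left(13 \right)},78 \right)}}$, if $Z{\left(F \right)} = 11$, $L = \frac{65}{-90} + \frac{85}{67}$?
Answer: $\frac{\sqrt{7229928058}}{402} \approx 211.51$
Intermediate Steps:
$L = \frac{659}{1206}$ ($L = 65 \left(- \frac{1}{90}\right) + 85 \cdot \frac{1}{67} = - \frac{13}{18} + \frac{85}{67} = \frac{659}{1206} \approx 0.54643$)
$J{\left(E,R \right)} = \frac{659}{1206} + E$ ($J{\left(E,R \right)} = E + \frac{659}{1206} = \frac{659}{1206} + E$)
$\sqrt{44727 + J{\left(Z{\left(13 \right)},78 \right)}} = \sqrt{44727 + \left(\frac{659}{1206} + 11\right)} = \sqrt{44727 + \frac{13925}{1206}} = \sqrt{\frac{53954687}{1206}} = \frac{\sqrt{7229928058}}{402}$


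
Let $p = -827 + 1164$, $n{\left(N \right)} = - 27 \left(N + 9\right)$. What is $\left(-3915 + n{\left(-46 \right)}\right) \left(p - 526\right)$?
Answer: $551124$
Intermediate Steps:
$n{\left(N \right)} = -243 - 27 N$ ($n{\left(N \right)} = - 27 \left(9 + N\right) = -243 - 27 N$)
$p = 337$
$\left(-3915 + n{\left(-46 \right)}\right) \left(p - 526\right) = \left(-3915 - -999\right) \left(337 - 526\right) = \left(-3915 + \left(-243 + 1242\right)\right) \left(-189\right) = \left(-3915 + 999\right) \left(-189\right) = \left(-2916\right) \left(-189\right) = 551124$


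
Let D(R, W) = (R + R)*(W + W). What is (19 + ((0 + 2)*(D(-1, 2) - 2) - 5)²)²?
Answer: 414736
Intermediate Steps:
D(R, W) = 4*R*W (D(R, W) = (2*R)*(2*W) = 4*R*W)
(19 + ((0 + 2)*(D(-1, 2) - 2) - 5)²)² = (19 + ((0 + 2)*(4*(-1)*2 - 2) - 5)²)² = (19 + (2*(-8 - 2) - 5)²)² = (19 + (2*(-10) - 5)²)² = (19 + (-20 - 5)²)² = (19 + (-25)²)² = (19 + 625)² = 644² = 414736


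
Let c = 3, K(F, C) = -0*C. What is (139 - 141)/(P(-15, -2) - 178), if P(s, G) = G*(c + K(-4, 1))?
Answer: 1/92 ≈ 0.010870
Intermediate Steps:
K(F, C) = 0 (K(F, C) = -1*0 = 0)
P(s, G) = 3*G (P(s, G) = G*(3 + 0) = G*3 = 3*G)
(139 - 141)/(P(-15, -2) - 178) = (139 - 141)/(3*(-2) - 178) = -2/(-6 - 178) = -2/(-184) = -2*(-1/184) = 1/92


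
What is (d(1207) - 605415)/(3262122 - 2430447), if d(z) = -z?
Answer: -606622/831675 ≈ -0.72940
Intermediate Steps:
(d(1207) - 605415)/(3262122 - 2430447) = (-1*1207 - 605415)/(3262122 - 2430447) = (-1207 - 605415)/831675 = -606622*1/831675 = -606622/831675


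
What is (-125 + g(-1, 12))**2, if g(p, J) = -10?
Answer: 18225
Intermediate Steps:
(-125 + g(-1, 12))**2 = (-125 - 10)**2 = (-135)**2 = 18225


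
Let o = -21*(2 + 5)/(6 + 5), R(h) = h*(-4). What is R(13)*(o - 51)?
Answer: 36816/11 ≈ 3346.9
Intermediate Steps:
R(h) = -4*h
o = -147/11 ≈ -13.364
R(13)*(o - 51) = (-4*13)*(-147/11 - 51) = -52*(-708/11) = 36816/11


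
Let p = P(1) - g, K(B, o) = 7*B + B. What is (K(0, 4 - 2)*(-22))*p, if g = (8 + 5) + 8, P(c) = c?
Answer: 0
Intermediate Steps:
g = 21 (g = 13 + 8 = 21)
K(B, o) = 8*B
p = -20 (p = 1 - 1*21 = 1 - 21 = -20)
(K(0, 4 - 2)*(-22))*p = ((8*0)*(-22))*(-20) = (0*(-22))*(-20) = 0*(-20) = 0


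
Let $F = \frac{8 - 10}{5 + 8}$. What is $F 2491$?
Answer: $- \frac{4982}{13} \approx -383.23$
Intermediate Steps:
$F = - \frac{2}{13} \approx -0.15385$
$F 2491 = \left(- \frac{2}{13}\right) 2491 = - \frac{4982}{13}$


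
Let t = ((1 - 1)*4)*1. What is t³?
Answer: 0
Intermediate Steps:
t = 0 (t = (0*4)*1 = 0*1 = 0)
t³ = 0³ = 0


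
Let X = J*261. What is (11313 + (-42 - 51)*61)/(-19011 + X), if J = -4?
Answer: -376/1337 ≈ -0.28123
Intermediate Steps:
X = -1044 (X = -4*261 = -1044)
(11313 + (-42 - 51)*61)/(-19011 + X) = (11313 + (-42 - 51)*61)/(-19011 - 1044) = (11313 - 93*61)/(-20055) = (11313 - 5673)*(-1/20055) = 5640*(-1/20055) = -376/1337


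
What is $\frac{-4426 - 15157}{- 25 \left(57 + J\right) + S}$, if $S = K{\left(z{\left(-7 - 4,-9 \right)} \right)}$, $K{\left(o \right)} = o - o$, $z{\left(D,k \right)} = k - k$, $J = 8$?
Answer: $\frac{19583}{1625} \approx 12.051$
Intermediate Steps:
$z{\left(D,k \right)} = 0$
$K{\left(o \right)} = 0$
$S = 0$
$\frac{-4426 - 15157}{- 25 \left(57 + J\right) + S} = \frac{-4426 - 15157}{- 25 \left(57 + 8\right) + 0} = - \frac{19583}{\left(-25\right) 65 + 0} = - \frac{19583}{-1625 + 0} = - \frac{19583}{-1625} = \left(-19583\right) \left(- \frac{1}{1625}\right) = \frac{19583}{1625}$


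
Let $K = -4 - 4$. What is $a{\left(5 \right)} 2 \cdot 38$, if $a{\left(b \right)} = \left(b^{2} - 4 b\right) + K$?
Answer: $-228$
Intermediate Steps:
$K = -8$
$a{\left(b \right)} = -8 + b^{2} - 4 b$ ($a{\left(b \right)} = \left(b^{2} - 4 b\right) - 8 = -8 + b^{2} - 4 b$)
$a{\left(5 \right)} 2 \cdot 38 = \left(-8 + 5^{2} - 20\right) 2 \cdot 38 = \left(-8 + 25 - 20\right) 2 \cdot 38 = \left(-3\right) 2 \cdot 38 = \left(-6\right) 38 = -228$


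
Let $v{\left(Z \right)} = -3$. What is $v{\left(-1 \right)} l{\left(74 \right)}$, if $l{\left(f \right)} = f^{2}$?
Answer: $-16428$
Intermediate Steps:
$v{\left(-1 \right)} l{\left(74 \right)} = - 3 \cdot 74^{2} = \left(-3\right) 5476 = -16428$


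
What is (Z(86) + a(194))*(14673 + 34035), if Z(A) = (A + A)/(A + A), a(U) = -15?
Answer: -681912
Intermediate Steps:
Z(A) = 1 (Z(A) = (2*A)/((2*A)) = (2*A)*(1/(2*A)) = 1)
(Z(86) + a(194))*(14673 + 34035) = (1 - 15)*(14673 + 34035) = -14*48708 = -681912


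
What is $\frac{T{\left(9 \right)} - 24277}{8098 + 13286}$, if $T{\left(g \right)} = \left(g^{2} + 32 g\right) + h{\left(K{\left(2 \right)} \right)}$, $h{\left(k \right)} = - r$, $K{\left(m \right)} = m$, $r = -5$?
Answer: $- \frac{2173}{1944} \approx -1.1178$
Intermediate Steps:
$h{\left(k \right)} = 5$ ($h{\left(k \right)} = \left(-1\right) \left(-5\right) = 5$)
$T{\left(g \right)} = 5 + g^{2} + 32 g$ ($T{\left(g \right)} = \left(g^{2} + 32 g\right) + 5 = 5 + g^{2} + 32 g$)
$\frac{T{\left(9 \right)} - 24277}{8098 + 13286} = \frac{\left(5 + 9^{2} + 32 \cdot 9\right) - 24277}{8098 + 13286} = \frac{\left(5 + 81 + 288\right) - 24277}{21384} = \left(374 - 24277\right) \frac{1}{21384} = \left(-23903\right) \frac{1}{21384} = - \frac{2173}{1944}$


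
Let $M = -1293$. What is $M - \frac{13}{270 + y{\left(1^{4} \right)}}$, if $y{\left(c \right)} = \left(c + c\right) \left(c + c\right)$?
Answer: $- \frac{354295}{274} \approx -1293.0$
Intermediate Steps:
$y{\left(c \right)} = 4 c^{2}$ ($y{\left(c \right)} = 2 c 2 c = 4 c^{2}$)
$M - \frac{13}{270 + y{\left(1^{4} \right)}} = -1293 - \frac{13}{270 + 4 \left(1^{4}\right)^{2}} = -1293 - \frac{13}{270 + 4 \cdot 1^{2}} = -1293 - \frac{13}{270 + 4 \cdot 1} = -1293 - \frac{13}{270 + 4} = -1293 - \frac{13}{274} = - \frac{354295}{274}$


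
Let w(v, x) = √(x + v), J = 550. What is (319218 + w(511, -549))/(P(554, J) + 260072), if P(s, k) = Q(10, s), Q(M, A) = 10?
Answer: 53203/43347 + I*√38/260082 ≈ 1.2274 + 2.3702e-5*I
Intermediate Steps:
P(s, k) = 10
w(v, x) = √(v + x)
(319218 + w(511, -549))/(P(554, J) + 260072) = (319218 + √(511 - 549))/(10 + 260072) = (319218 + √(-38))/260082 = (319218 + I*√38)*(1/260082) = 53203/43347 + I*√38/260082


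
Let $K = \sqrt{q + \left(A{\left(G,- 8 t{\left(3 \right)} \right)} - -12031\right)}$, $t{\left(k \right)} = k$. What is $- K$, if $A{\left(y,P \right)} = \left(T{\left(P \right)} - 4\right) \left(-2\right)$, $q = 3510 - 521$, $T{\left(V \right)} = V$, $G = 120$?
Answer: $- 2 \sqrt{3769} \approx -122.78$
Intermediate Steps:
$q = 2989$
$A{\left(y,P \right)} = 8 - 2 P$ ($A{\left(y,P \right)} = \left(P - 4\right) \left(-2\right) = \left(-4 + P\right) \left(-2\right) = 8 - 2 P$)
$K = 2 \sqrt{3769}$ ($K = \sqrt{2989 - \left(-12039 + 2 \left(-8\right) 3\right)} = \sqrt{2989 + \left(\left(8 - -48\right) + 12031\right)} = \sqrt{2989 + \left(\left(8 + 48\right) + 12031\right)} = \sqrt{2989 + \left(56 + 12031\right)} = \sqrt{2989 + 12087} = \sqrt{15076} = 2 \sqrt{3769} \approx 122.78$)
$- K = - 2 \sqrt{3769}$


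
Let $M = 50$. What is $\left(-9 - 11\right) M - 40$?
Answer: $-1040$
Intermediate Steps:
$\left(-9 - 11\right) M - 40 = \left(-9 - 11\right) 50 - 40 = \left(-20\right) 50 - 40 = -1000 - 40 = -1040$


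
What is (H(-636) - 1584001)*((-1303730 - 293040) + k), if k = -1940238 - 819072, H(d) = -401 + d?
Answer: 6904552331040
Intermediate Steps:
k = -2759310
(H(-636) - 1584001)*((-1303730 - 293040) + k) = ((-401 - 636) - 1584001)*((-1303730 - 293040) - 2759310) = (-1037 - 1584001)*(-1596770 - 2759310) = -1585038*(-4356080) = 6904552331040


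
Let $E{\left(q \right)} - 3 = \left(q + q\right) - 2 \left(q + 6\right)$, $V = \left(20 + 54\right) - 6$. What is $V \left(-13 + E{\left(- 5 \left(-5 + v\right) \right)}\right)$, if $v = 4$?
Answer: $-1496$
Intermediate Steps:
$V = 68$ ($V = 74 - 6 = 68$)
$E{\left(q \right)} = -9$ ($E{\left(q \right)} = 3 + \left(\left(q + q\right) - 2 \left(q + 6\right)\right) = 3 + \left(2 q - 2 \left(6 + q\right)\right) = 3 + \left(2 q - \left(12 + 2 q\right)\right) = 3 - 12 = -9$)
$V \left(-13 + E{\left(- 5 \left(-5 + v\right) \right)}\right) = 68 \left(-13 - 9\right) = 68 \left(-22\right) = -1496$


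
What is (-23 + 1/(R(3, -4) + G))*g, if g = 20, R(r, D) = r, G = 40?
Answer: -19760/43 ≈ -459.53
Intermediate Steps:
(-23 + 1/(R(3, -4) + G))*g = (-23 + 1/(3 + 40))*20 = (-23 + 1/43)*20 = -988/43*20 = -19760/43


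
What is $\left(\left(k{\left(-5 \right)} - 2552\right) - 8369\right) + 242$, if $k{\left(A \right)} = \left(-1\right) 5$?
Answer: $-10684$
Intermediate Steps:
$k{\left(A \right)} = -5$
$\left(\left(k{\left(-5 \right)} - 2552\right) - 8369\right) + 242 = \left(\left(-5 - 2552\right) - 8369\right) + 242 = \left(-2557 - 8369\right) + 242 = -10926 + 242 = -10684$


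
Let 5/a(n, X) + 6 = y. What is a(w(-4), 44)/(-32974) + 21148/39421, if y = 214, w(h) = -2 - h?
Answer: 145045306511/270372555232 ≈ 0.53646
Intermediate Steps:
a(n, X) = 5/208 (a(n, X) = 5/(-6 + 214) = 5/208)
a(w(-4), 44)/(-32974) + 21148/39421 = (5/208)/(-32974) + 21148/39421 = (5/208)*(-1/32974) + 21148*(1/39421) = -5/6858592 + 21148/39421 = 145045306511/270372555232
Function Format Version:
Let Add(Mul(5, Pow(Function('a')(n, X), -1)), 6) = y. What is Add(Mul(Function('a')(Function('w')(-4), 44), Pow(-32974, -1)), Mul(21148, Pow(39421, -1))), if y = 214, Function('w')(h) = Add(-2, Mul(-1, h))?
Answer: Rational(145045306511, 270372555232) ≈ 0.53646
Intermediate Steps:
Function('a')(n, X) = Rational(5, 208) (Function('a')(n, X) = Mul(5, Pow(Add(-6, 214), -1)) = Mul(5, Pow(208, -1)) = Mul(5, Rational(1, 208)) = Rational(5, 208))
Add(Mul(Function('a')(Function('w')(-4), 44), Pow(-32974, -1)), Mul(21148, Pow(39421, -1))) = Add(Mul(Rational(5, 208), Pow(-32974, -1)), Mul(21148, Pow(39421, -1))) = Add(Mul(Rational(5, 208), Rational(-1, 32974)), Mul(21148, Rational(1, 39421))) = Add(Rational(-5, 6858592), Rational(21148, 39421)) = Rational(145045306511, 270372555232)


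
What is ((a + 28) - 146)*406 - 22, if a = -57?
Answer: -71072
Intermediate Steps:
((a + 28) - 146)*406 - 22 = ((-57 + 28) - 146)*406 - 22 = (-29 - 146)*406 - 22 = -175*406 - 22 = -71050 - 22 = -71072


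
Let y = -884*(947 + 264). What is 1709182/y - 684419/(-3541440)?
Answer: -11177055749/7964698560 ≈ -1.4033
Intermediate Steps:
y = -1070524 (y = -884*1211 = -1070524)
1709182/y - 684419/(-3541440) = 1709182/(-1070524) - 684419/(-3541440) = 1709182*(-1/1070524) - 684419*(-1/3541440) = -854591/535262 + 684419/3541440 = -11177055749/7964698560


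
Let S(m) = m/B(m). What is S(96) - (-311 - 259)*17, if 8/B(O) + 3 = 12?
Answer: 9798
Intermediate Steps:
B(O) = 8/9 (B(O) = 8/(-3 + 12) = 8/9)
S(m) = 9*m/8 (S(m) = m/(8/9) = m*(9/8) = 9*m/8)
S(96) - (-311 - 259)*17 = (9/8)*96 - (-311 - 259)*17 = 108 - (-570)*17 = 108 - 1*(-9690) = 108 + 9690 = 9798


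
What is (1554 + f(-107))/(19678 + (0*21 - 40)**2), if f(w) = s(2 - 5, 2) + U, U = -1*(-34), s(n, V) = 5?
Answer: 1593/21278 ≈ 0.074866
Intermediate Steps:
U = 34
f(w) = 39 (f(w) = 5 + 34 = 39)
(1554 + f(-107))/(19678 + (0*21 - 40)**2) = (1554 + 39)/(19678 + (0*21 - 40)**2) = 1593/(19678 + (0 - 40)**2) = 1593/(19678 + (-40)**2) = 1593/(19678 + 1600) = 1593/21278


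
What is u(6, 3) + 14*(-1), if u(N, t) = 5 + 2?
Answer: -7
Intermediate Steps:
u(N, t) = 7
u(6, 3) + 14*(-1) = 7 + 14*(-1) = 7 - 14 = -7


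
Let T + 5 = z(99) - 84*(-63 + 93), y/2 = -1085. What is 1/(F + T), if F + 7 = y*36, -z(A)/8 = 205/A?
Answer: -99/7986188 ≈ -1.2396e-5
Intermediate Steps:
y = -2170 (y = 2*(-1085) = -2170)
z(A) = -1640/A
T = -251615/99 (T = -5 + (-1640/99 - 84*(-63 + 93)) = -5 + (-1640*1/99 - 84*30) = -5 + (-1640/99 - 1*2520) = -5 + (-1640/99 - 2520) = -5 - 251120/99 = -251615/99 ≈ -2541.6)
F = -78127 (F = -7 - 2170*36 = -7 - 78120 = -78127)
1/(F + T) = 1/(-78127 - 251615/99) = 1/(-7986188/99) = -99/7986188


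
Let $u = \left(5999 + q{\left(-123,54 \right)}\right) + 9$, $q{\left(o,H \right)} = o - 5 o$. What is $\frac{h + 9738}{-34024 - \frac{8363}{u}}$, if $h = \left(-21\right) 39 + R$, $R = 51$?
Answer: $- \frac{58305000}{221164363} \approx -0.26363$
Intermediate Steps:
$q{\left(o,H \right)} = - 4 o$
$u = 6500$ ($u = \left(5999 - -492\right) + 9 = \left(5999 + 492\right) + 9 = 6491 + 9 = 6500$)
$h = -768$ ($h = \left(-21\right) 39 + 51 = -819 + 51 = -768$)
$\frac{h + 9738}{-34024 - \frac{8363}{u}} = \frac{-768 + 9738}{-34024 - \frac{8363}{6500}} = \frac{8970}{-34024 - \frac{8363}{6500}} = \frac{8970}{- \frac{221164363}{6500}} = 8970 \left(- \frac{6500}{221164363}\right) = - \frac{58305000}{221164363}$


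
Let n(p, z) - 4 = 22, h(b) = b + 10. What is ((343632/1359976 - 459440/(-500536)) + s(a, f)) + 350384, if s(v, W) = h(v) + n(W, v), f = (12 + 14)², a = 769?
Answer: 3735329699614139/10636202299 ≈ 3.5119e+5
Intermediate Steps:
h(b) = 10 + b
n(p, z) = 26 (n(p, z) = 4 + 22 = 26)
f = 676 (f = 26² = 676)
s(v, W) = 36 + v (s(v, W) = (10 + v) + 26 = 36 + v)
((343632/1359976 - 459440/(-500536)) + s(a, f)) + 350384 = ((343632/1359976 - 459440/(-500536)) + (36 + 769)) + 350384 = ((343632*(1/1359976) - 459440*(-1/500536)) + 805) + 350384 = ((42954/169997 + 57430/62567) + 805) + 350384 = (12450430628/10636202299 + 805) + 350384 = 8574593281323/10636202299 + 350384 = 3735329699614139/10636202299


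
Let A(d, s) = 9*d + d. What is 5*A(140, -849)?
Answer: 7000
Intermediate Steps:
A(d, s) = 10*d
5*A(140, -849) = 5*(10*140) = 5*1400 = 7000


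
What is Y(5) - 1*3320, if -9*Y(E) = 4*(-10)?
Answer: -29840/9 ≈ -3315.6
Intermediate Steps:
Y(E) = 40/9 (Y(E) = -4*(-10)/9 = -⅑*(-40) = 40/9)
Y(5) - 1*3320 = 40/9 - 1*3320 = 40/9 - 3320 = -29840/9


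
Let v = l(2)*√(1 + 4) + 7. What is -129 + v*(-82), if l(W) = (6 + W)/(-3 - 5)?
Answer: -703 + 82*√5 ≈ -519.64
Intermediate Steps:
l(W) = -¾ - W/8 (l(W) = (6 + W)/(-8) = (6 + W)*(-⅛) = -¾ - W/8)
v = 7 - √5 (v = (-¾ - ⅛*2)*√(1 + 4) + 7 = (-¾ - ¼)*√5 + 7 = -√5 + 7 = 7 - √5 ≈ 4.7639)
-129 + v*(-82) = -129 + (7 - √5)*(-82) = -129 + (-574 + 82*√5) = -703 + 82*√5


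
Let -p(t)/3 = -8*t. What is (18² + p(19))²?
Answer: 608400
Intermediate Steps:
p(t) = 24*t (p(t) = -(-24)*t = 24*t)
(18² + p(19))² = (18² + 24*19)² = (324 + 456)² = 780² = 608400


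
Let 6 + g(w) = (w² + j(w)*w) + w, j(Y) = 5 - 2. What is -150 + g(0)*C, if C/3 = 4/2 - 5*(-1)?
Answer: -276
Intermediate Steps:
j(Y) = 3
g(w) = -6 + w² + 4*w (g(w) = -6 + ((w² + 3*w) + w) = -6 + (w² + 4*w) = -6 + w² + 4*w)
C = 21 (C = 3*(4/2 - 5*(-1)) = 3*(4*(½) + 5) = 3*(2 + 5) = 3*7 = 21)
-150 + g(0)*C = -150 + (-6 + 0² + 4*0)*21 = -150 + (-6 + 0 + 0)*21 = -150 - 6*21 = -150 - 126 = -276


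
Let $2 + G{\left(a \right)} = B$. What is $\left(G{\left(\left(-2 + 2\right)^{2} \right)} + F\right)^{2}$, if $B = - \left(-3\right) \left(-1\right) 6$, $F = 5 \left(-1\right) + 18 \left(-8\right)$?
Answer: $28561$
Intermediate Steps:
$F = -149$ ($F = -5 - 144 = -149$)
$B = -18$ ($B = - 3 \cdot 6 = \left(-1\right) 18 = -18$)
$G{\left(a \right)} = -20$ ($G{\left(a \right)} = -2 - 18 = -20$)
$\left(G{\left(\left(-2 + 2\right)^{2} \right)} + F\right)^{2} = \left(-20 - 149\right)^{2} = \left(-169\right)^{2} = 28561$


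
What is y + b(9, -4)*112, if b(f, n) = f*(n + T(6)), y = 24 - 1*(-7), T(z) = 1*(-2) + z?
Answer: 31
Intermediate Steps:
T(z) = -2 + z
y = 31 (y = 24 + 7 = 31)
b(f, n) = f*(4 + n) (b(f, n) = f*(n + (-2 + 6)) = f*(n + 4) = f*(4 + n))
y + b(9, -4)*112 = 31 + (9*(4 - 4))*112 = 31 + (9*0)*112 = 31 + 0*112 = 31 + 0 = 31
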